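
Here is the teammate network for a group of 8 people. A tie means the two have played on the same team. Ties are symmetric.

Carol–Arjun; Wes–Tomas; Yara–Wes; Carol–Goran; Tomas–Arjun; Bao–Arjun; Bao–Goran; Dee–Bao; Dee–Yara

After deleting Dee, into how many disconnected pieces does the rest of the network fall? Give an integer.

Dee's neighbors (Bao and Yara) remain reachable from one another through other ties, so the rest of the network stays in one piece.

1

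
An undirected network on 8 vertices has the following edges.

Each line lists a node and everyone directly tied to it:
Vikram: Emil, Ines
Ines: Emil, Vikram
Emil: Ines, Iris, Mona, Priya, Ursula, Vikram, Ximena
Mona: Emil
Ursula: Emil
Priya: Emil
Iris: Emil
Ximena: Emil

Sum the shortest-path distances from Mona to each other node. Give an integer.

13

Distances from Mona: Emil:1, Ines:2, Iris:2, Priya:2, Ursula:2, Vikram:2, Ximena:2.
Sum = 1 + 2 + 2 + 2 + 2 + 2 + 2 = 13.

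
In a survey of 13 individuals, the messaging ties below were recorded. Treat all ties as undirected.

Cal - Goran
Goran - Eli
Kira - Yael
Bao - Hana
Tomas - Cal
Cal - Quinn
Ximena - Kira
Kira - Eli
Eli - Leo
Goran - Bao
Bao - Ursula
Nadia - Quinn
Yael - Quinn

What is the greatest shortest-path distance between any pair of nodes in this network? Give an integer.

5

Eccentricity of each node (its greatest distance to any other): Bao:4, Cal:4, Eli:4, Goran:3, Hana:5, Kira:4, Leo:5, Nadia:5, Quinn:4, Tomas:5, Ursula:5, Ximena:5, Yael:5.
The maximum eccentricity is 5, realized for instance by the pair Nadia–Hana via Nadia – Quinn – Cal – Goran – Bao – Hana. So the diameter is 5.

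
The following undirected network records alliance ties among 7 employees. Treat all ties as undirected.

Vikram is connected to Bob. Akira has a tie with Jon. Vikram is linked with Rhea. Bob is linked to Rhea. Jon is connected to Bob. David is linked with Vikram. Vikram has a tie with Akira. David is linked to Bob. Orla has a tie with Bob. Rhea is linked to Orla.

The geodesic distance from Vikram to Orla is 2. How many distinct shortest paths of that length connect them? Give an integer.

The shortest distance is 2. The length-2 paths are: Vikram–Bob–Orla; Vikram–Rhea–Orla.
That gives 2 distinct shortest paths.

2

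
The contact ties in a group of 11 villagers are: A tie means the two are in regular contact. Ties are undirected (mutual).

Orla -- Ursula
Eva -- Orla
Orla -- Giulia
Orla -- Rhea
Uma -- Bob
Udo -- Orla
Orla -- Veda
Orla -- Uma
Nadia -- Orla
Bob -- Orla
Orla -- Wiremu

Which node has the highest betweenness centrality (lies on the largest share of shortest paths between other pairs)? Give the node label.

Orla

Unnormalized betweenness of each node: Bob:0, Eva:0, Giulia:0, Nadia:0, Orla:44, Rhea:0, Udo:0, Uma:0, Ursula:0, Veda:0, Wiremu:0.
Orla has the largest value, 44, making it the main broker — the node through which the most shortest paths run.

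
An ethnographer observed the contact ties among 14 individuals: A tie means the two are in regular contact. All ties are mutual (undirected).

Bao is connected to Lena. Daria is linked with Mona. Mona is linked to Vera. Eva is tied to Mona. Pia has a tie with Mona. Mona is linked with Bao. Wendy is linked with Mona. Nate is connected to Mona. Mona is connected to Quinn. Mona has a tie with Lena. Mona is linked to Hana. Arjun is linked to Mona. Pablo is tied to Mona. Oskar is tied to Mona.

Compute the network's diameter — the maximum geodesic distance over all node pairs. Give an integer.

2

Eccentricity of each node (its greatest distance to any other): Arjun:2, Bao:2, Daria:2, Eva:2, Hana:2, Lena:2, Mona:1, Nate:2, Oskar:2, Pablo:2, Pia:2, Quinn:2, Vera:2, Wendy:2.
The maximum eccentricity is 2, realized for instance by the pair Wendy–Quinn via Wendy – Mona – Quinn. So the diameter is 2.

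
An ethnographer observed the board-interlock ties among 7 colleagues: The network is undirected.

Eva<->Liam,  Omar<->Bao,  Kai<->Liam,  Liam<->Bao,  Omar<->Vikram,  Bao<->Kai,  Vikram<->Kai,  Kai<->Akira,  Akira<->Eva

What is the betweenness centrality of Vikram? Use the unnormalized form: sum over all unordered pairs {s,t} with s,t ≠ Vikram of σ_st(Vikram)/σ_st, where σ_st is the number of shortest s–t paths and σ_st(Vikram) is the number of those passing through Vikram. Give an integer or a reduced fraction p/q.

Pairs whose geodesics pass through Vikram — Akira–Omar: 1/2; Kai–Omar: 1/2.
All other pairs contribute 0.
Summing the contributions gives betweenness(Vikram) = 1.

1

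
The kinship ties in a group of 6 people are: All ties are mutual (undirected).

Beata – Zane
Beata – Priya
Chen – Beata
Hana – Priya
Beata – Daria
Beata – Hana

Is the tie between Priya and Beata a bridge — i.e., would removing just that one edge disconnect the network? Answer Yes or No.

Even without that edge, Priya still reaches Beata via Priya – Hana – Beata, so the network stays connected. Not a bridge.

No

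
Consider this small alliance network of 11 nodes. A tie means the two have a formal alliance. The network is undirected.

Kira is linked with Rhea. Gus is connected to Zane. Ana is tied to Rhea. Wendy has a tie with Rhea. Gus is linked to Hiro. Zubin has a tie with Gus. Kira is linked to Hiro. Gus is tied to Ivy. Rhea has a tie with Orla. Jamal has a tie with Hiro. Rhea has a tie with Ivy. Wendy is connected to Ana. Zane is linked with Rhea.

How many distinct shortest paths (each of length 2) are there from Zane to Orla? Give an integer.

The shortest distance is 2, and the only length-2 path is Zane–Rhea–Orla. So there is exactly 1 shortest path.

1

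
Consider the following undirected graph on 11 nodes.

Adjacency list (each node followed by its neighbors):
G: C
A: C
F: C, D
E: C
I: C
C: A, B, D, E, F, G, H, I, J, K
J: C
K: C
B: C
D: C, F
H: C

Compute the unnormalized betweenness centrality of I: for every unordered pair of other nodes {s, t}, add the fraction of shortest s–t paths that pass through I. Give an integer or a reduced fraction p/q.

No shortest path between any pair of other nodes passes through I.
Summing the contributions gives betweenness(I) = 0.

0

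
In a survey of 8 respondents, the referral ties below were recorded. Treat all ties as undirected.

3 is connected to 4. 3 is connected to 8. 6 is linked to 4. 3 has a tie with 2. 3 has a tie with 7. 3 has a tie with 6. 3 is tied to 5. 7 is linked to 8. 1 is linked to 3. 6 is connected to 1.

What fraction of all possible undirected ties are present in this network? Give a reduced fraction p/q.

There are 10 edges and 8 nodes, so the maximum possible is C(8,2) = 28.
Density = 10/28 = 5/14.

5/14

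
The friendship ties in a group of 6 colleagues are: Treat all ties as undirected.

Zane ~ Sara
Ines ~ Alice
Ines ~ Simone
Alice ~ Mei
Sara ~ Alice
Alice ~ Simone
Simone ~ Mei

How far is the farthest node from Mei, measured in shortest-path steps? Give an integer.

Distances from Mei: Alice:1, Ines:2, Sara:2, Simone:1, Zane:3.
The largest is 3 (to Zane), so the eccentricity of Mei is 3.

3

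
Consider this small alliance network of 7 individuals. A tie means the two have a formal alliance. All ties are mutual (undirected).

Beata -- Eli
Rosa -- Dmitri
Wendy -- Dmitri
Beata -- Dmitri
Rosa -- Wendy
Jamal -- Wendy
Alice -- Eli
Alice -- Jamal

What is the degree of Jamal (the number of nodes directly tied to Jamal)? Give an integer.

2

Jamal is directly tied to Alice and Wendy. That is 2 neighbors, so the degree of Jamal is 2.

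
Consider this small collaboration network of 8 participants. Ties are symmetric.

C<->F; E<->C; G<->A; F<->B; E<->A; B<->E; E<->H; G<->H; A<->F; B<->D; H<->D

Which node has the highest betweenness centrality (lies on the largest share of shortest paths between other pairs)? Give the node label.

Unnormalized betweenness of each node: A:17/5, B:17/5, C:8/15, D:19/20, E:193/30, F:8/3, G:19/20, H:11/3.
E has the largest value, 193/30, making it the main broker — the node through which the most shortest paths run.

E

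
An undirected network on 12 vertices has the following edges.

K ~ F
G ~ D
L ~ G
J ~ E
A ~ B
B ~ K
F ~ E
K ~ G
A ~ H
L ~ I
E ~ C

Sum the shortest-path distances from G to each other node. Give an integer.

Distances from G: A:3, B:2, C:4, D:1, E:3, F:2, H:4, I:2, J:4, K:1, L:1.
Sum = 3 + 2 + 4 + 1 + 3 + 2 + 4 + 2 + 4 + 1 + 1 = 27.

27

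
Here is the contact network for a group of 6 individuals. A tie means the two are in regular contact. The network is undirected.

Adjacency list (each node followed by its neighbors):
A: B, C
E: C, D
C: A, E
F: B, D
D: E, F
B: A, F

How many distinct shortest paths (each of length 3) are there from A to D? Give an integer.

The shortest distance is 3. The length-3 paths are: A–C–E–D; A–B–F–D.
That gives 2 distinct shortest paths.

2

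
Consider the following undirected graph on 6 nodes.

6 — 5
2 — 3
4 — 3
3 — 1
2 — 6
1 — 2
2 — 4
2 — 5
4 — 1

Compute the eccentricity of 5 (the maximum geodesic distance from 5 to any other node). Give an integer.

Distances from 5: 1:2, 2:1, 3:2, 4:2, 6:1.
The largest is 2 (to 1, 4, and 3), so the eccentricity of 5 is 2.

2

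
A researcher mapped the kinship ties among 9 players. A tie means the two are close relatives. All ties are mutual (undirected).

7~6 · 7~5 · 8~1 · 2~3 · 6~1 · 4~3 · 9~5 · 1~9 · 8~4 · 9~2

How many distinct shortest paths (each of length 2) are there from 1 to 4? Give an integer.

The shortest distance is 2, and the only length-2 path is 1–8–4. So there is exactly 1 shortest path.

1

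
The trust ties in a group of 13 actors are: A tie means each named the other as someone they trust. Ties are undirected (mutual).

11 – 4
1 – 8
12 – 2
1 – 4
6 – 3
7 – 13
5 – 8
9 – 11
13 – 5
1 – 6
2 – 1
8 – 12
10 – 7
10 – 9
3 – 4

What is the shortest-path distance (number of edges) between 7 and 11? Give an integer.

3

One shortest route is 7 – 10 – 9 – 11, which uses 3 edges, and at distance 2 from 7 we only reach {5, 9}, which does not include 11. So d(7,11) = 3.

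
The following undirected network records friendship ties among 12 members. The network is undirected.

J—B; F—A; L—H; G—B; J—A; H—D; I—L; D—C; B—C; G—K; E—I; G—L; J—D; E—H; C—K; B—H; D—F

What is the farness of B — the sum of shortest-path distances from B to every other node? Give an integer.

20

Distances from B: A:2, C:1, D:2, E:2, F:3, G:1, H:1, I:3, J:1, K:2, L:2.
Sum = 2 + 1 + 2 + 2 + 3 + 1 + 1 + 3 + 1 + 2 + 2 = 20.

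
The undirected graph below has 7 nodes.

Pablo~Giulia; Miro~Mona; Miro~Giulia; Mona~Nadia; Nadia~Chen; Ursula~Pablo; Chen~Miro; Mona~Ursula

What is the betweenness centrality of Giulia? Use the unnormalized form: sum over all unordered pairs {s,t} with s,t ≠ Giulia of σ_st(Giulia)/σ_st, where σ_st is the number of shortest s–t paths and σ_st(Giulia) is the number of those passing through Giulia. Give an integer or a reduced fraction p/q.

Pairs whose geodesics pass through Giulia — Pablo–Miro: 1; Pablo–Chen: 1.
All other pairs contribute 0.
Summing the contributions gives betweenness(Giulia) = 2.

2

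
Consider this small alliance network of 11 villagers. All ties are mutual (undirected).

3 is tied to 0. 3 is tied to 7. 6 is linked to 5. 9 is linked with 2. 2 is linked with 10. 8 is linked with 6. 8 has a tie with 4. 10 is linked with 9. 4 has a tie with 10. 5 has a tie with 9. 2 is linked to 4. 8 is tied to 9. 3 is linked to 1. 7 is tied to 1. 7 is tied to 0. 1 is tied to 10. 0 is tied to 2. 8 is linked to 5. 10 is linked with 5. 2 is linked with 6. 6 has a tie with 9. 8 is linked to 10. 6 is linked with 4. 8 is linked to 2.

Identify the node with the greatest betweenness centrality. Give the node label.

10

Unnormalized betweenness of each node: 0:7, 1:7, 2:233/20, 3:1/2, 4:2/5, 5:2/5, 6:13/12, 7:1/2, 8:89/60, 9:9/10, 10:145/12.
10 has the largest value, 145/12, making it the main broker — the node through which the most shortest paths run.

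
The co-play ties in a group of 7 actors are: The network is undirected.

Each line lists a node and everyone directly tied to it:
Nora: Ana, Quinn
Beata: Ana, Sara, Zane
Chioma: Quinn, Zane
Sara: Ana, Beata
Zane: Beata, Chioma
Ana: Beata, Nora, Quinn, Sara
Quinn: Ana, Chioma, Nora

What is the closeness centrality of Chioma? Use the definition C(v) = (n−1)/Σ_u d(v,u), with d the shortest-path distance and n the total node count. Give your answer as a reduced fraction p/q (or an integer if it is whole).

6/11

Distances from Chioma: Ana:2, Beata:2, Nora:2, Quinn:1, Sara:3, Zane:1. Sum = 11.
n = 7, so closeness = 6/11.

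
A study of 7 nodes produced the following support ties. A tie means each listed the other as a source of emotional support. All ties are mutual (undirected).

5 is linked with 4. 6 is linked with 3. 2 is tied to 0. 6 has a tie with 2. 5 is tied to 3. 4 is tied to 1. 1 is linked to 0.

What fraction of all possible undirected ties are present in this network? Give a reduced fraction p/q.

There are 7 edges and 7 nodes, so the maximum possible is C(7,2) = 21.
Density = 7/21 = 1/3.

1/3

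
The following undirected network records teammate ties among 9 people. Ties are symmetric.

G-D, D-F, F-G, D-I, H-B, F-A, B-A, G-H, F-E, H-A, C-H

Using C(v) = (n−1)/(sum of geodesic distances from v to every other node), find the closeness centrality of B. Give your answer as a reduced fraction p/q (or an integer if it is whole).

4/9

Distances from B: A:1, C:2, D:3, E:3, F:2, G:2, H:1, I:4. Sum = 18.
n = 9, so closeness = 8/18 = 4/9.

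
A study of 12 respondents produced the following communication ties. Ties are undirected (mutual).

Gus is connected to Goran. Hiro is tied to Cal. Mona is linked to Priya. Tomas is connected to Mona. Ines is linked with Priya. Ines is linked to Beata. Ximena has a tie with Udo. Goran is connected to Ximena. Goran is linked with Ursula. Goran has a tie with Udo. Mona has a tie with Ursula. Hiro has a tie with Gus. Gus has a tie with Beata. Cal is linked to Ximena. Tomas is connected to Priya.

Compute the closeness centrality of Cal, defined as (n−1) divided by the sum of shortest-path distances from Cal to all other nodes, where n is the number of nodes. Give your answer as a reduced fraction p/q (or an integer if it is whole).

Distances from Cal: Beata:3, Goran:2, Gus:2, Hiro:1, Ines:4, Mona:4, Priya:5, Tomas:5, Udo:2, Ursula:3, Ximena:1. Sum = 32.
n = 12, so closeness = 11/32.

11/32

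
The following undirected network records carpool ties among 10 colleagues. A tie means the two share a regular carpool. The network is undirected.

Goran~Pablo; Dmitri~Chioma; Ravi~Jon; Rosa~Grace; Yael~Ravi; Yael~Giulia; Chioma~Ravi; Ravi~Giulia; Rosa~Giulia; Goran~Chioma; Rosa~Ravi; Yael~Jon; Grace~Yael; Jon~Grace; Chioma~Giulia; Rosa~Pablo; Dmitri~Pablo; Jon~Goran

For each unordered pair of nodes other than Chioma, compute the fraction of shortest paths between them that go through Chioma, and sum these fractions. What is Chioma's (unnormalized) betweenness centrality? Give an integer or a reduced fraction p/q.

Pairs whose geodesics pass through Chioma — Jon–Dmitri: 2/3; Dmitri–Ravi: 1; Dmitri–Giulia: 1; Dmitri–Goran: 1/2; Dmitri–Yael: 2/2; Ravi–Goran: 1/2; Giulia–Goran: 1.
All other pairs contribute 0.
Summing the contributions gives betweenness(Chioma) = 17/3.

17/3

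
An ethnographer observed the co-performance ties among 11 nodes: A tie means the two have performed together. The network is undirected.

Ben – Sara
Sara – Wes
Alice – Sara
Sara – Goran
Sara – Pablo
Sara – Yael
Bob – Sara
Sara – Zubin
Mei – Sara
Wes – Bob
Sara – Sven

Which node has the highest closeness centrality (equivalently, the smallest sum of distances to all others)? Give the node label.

Sara

Farness (sum of distances to all others) for each node — Alice:19, Ben:19, Bob:18, Goran:19, Mei:19, Pablo:19, Sara:10, Sven:19, Wes:18, Yael:19, Zubin:19.
The smallest farness is 10, for Sara, so Sara has the highest closeness.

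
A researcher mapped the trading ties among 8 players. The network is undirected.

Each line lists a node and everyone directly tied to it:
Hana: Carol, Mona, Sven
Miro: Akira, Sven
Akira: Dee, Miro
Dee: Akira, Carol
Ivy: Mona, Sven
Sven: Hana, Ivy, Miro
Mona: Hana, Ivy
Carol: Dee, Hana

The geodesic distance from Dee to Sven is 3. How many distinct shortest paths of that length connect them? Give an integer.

The shortest distance is 3. The length-3 paths are: Dee–Carol–Hana–Sven; Dee–Akira–Miro–Sven.
That gives 2 distinct shortest paths.

2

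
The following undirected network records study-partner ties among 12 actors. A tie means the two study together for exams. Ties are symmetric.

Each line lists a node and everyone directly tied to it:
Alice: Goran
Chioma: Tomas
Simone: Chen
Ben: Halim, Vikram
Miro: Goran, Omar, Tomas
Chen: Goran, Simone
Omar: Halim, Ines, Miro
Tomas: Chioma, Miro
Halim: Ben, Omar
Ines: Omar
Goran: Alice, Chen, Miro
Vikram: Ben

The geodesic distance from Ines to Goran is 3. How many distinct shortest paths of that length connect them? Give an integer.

1

The shortest distance is 3, and the only length-3 path is Ines–Omar–Miro–Goran. So there is exactly 1 shortest path.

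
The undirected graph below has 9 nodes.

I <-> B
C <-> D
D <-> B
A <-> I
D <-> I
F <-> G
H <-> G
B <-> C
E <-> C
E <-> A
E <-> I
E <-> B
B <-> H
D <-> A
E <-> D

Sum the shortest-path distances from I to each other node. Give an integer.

Distances from I: A:1, B:1, C:2, D:1, E:1, F:4, G:3, H:2.
Sum = 1 + 1 + 2 + 1 + 1 + 4 + 3 + 2 = 15.

15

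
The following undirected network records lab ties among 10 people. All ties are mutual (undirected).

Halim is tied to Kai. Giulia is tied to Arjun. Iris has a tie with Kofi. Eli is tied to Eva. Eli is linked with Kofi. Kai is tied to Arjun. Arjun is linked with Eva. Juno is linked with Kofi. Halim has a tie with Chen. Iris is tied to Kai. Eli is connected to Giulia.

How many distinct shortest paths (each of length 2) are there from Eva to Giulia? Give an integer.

2

The shortest distance is 2. The length-2 paths are: Eva–Arjun–Giulia; Eva–Eli–Giulia.
That gives 2 distinct shortest paths.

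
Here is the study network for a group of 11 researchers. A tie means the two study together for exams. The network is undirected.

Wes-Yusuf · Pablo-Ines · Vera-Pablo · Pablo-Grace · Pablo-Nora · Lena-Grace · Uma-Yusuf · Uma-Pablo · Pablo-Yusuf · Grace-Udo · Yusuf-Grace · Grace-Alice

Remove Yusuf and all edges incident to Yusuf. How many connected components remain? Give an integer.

Without Yusuf, the remaining ties split the others into: {Alice, Grace, Ines, Lena, Nora, Pablo, Udo, Uma, Vera}; {Wes}.
That's 2 separate components.

2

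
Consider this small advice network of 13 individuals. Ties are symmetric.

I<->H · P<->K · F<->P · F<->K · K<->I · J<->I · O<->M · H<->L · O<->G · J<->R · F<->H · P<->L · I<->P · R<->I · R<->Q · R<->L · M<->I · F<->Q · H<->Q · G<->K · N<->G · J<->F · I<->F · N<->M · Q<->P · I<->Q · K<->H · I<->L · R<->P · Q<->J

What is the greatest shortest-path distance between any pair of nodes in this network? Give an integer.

Eccentricity of each node (its greatest distance to any other): F:3, G:3, H:3, I:2, J:3, K:2, L:3, M:2, N:3, O:3, P:3, Q:3, R:3.
The maximum eccentricity is 3, realized for instance by the pair O–Q via O – M – I – Q. So the diameter is 3.

3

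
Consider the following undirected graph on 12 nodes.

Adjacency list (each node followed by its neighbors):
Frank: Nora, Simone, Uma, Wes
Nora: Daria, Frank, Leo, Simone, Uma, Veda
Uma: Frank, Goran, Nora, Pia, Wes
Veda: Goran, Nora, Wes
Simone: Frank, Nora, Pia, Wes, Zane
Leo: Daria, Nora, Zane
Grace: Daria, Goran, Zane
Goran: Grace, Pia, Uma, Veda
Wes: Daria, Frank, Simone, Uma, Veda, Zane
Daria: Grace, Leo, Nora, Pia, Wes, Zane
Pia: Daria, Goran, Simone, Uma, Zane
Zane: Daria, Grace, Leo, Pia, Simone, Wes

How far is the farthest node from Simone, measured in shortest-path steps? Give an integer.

Distances from Simone: Daria:2, Frank:1, Goran:2, Grace:2, Leo:2, Nora:1, Pia:1, Uma:2, Veda:2, Wes:1, Zane:1.
The largest is 2 (to Daria, Leo, Grace, Veda, Uma, and Goran), so the eccentricity of Simone is 2.

2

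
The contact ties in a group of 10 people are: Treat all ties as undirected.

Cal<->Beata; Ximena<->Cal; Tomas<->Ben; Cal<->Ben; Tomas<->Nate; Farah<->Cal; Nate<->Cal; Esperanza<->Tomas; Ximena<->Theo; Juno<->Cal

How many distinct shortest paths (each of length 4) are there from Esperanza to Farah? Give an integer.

The shortest distance is 4. The length-4 paths are: Esperanza–Tomas–Nate–Cal–Farah; Esperanza–Tomas–Ben–Cal–Farah.
That gives 2 distinct shortest paths.

2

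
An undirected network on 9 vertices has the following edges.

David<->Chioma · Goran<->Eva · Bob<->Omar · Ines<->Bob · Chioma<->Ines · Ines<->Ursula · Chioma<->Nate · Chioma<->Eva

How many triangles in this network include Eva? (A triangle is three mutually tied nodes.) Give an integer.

0

Eva's neighbors are Chioma and Goran, but none of them are tied to each other, so no triangle contains Eva.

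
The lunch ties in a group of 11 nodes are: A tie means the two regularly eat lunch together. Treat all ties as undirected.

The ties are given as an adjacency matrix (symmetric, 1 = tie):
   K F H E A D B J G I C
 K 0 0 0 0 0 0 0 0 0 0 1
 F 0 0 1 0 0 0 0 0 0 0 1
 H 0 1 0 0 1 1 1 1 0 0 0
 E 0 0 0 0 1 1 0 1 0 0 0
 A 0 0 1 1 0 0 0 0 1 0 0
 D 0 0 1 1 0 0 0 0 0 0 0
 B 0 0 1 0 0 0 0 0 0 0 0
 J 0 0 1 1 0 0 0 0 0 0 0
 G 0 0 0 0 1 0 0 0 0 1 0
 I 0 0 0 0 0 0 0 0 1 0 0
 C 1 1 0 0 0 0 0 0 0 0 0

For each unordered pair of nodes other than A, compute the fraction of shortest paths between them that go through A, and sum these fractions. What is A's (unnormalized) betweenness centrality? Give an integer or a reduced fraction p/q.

Pairs whose geodesics pass through A — K–E: 1/3; K–G: 1; K–I: 1; F–E: 1/3; F–G: 1; F–I: 1; H–E: 1/3; H–G: 1; H–I: 1; E–B: 1/3; E–G: 1; E–I: 1; E–C: 1/3; D–G: 2/2 … (+7 more pairs).
All other pairs contribute 0.
Summing the contributions gives betweenness(A) = 53/3.

53/3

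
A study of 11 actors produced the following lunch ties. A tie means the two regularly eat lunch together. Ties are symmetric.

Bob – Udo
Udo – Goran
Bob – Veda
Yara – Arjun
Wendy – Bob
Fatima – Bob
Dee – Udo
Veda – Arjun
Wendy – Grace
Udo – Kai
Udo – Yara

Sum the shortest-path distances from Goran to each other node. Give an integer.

Distances from Goran: Arjun:3, Bob:2, Dee:2, Fatima:3, Grace:4, Kai:2, Udo:1, Veda:3, Wendy:3, Yara:2.
Sum = 3 + 2 + 2 + 3 + 4 + 2 + 1 + 3 + 3 + 2 = 25.

25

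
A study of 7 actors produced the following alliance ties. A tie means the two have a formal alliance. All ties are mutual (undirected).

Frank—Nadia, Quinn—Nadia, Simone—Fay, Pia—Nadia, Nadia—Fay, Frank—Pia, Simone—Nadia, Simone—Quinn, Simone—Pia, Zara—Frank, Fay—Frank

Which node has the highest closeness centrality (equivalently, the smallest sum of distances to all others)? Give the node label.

Nadia

Farness (sum of distances to all others) for each node — Fay:9, Frank:8, Nadia:7, Pia:9, Quinn:11, Simone:9, Zara:13.
The smallest farness is 7, for Nadia, so Nadia has the highest closeness.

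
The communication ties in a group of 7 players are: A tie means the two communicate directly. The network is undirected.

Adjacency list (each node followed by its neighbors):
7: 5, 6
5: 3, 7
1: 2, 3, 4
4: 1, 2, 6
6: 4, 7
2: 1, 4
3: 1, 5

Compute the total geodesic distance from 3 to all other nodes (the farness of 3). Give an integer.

Distances from 3: 1:1, 2:2, 4:2, 5:1, 6:3, 7:2.
Sum = 1 + 2 + 2 + 1 + 3 + 2 = 11.

11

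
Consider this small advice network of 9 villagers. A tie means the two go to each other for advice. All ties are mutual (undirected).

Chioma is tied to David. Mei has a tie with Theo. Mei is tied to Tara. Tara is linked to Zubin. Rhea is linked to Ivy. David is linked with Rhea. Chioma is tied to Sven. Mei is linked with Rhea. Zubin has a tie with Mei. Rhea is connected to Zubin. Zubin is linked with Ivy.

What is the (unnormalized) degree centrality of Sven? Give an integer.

Sven is directly tied to Chioma. That is 1 neighbor, so the degree of Sven is 1.

1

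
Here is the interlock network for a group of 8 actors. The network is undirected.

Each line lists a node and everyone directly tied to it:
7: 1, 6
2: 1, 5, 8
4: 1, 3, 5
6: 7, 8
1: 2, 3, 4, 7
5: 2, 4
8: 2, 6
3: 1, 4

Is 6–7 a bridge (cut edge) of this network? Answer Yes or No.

No

Even without that edge, 6 still reaches 7 via 6 – 8 – 2 – 1 – 7, so the network stays connected. Not a bridge.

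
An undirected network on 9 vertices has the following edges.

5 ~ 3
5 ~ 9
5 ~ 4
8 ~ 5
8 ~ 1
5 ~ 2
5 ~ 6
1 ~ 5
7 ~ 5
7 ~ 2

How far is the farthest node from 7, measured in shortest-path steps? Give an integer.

Distances from 7: 1:2, 2:1, 3:2, 4:2, 5:1, 6:2, 8:2, 9:2.
The largest is 2 (to 1, 8, 9, 4, 6, and 3), so the eccentricity of 7 is 2.

2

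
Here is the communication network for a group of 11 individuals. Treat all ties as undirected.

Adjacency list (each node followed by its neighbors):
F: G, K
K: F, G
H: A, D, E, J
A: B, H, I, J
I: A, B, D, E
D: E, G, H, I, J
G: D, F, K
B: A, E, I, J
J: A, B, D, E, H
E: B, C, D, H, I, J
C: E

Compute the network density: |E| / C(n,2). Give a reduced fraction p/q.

There are 20 edges and 11 nodes, so the maximum possible is C(11,2) = 55.
Density = 20/55 = 4/11.

4/11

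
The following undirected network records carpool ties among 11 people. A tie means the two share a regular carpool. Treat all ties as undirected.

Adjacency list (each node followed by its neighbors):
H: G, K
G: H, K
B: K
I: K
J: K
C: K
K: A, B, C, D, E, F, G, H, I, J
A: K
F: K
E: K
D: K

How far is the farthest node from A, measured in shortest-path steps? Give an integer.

Distances from A: B:2, C:2, D:2, E:2, F:2, G:2, H:2, I:2, J:2, K:1.
The largest is 2 (to E, C, B, H, F, D, J, G, and I), so the eccentricity of A is 2.

2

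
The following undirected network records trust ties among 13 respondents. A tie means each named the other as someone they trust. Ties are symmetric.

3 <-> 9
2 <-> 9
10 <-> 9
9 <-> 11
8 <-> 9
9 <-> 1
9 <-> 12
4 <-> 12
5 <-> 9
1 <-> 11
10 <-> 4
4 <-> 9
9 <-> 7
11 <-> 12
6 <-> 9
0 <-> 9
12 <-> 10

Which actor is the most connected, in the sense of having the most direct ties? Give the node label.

9

Degrees — 0:1, 1:2, 2:1, 3:1, 4:3, 5:1, 6:1, 7:1, 8:1, 9:12, 10:3, 11:3, 12:4.
The maximum is 12, attained only by 9.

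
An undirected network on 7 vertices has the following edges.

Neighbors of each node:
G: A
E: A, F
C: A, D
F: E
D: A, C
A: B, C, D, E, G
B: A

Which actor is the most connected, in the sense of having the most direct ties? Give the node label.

A

Degrees — A:5, B:1, C:2, D:2, E:2, F:1, G:1.
The maximum is 5, attained only by A.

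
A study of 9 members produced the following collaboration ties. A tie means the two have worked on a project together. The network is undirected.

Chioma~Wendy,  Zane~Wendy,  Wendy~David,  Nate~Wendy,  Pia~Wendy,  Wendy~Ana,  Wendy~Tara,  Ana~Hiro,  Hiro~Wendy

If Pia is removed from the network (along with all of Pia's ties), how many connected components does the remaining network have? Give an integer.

Pia's neighbors (Wendy) remain reachable from one another through other ties, so the rest of the network stays in one piece.

1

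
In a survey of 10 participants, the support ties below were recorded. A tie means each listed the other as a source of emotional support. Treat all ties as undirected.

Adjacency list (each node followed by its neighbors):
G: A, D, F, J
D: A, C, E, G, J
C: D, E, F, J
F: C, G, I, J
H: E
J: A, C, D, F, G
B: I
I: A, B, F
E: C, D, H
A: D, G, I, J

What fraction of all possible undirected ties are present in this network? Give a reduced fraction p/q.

There are 17 edges and 10 nodes, so the maximum possible is C(10,2) = 45.
Density = 17/45.

17/45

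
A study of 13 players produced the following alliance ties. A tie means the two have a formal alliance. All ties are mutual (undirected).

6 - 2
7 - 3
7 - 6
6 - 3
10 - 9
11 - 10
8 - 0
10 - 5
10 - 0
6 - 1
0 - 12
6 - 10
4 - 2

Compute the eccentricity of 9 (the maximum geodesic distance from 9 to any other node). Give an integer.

4

Distances from 9: 0:2, 1:3, 2:3, 3:3, 4:4, 5:2, 6:2, 7:3, 8:3, 10:1, 11:2, 12:3.
The largest is 4 (to 4), so the eccentricity of 9 is 4.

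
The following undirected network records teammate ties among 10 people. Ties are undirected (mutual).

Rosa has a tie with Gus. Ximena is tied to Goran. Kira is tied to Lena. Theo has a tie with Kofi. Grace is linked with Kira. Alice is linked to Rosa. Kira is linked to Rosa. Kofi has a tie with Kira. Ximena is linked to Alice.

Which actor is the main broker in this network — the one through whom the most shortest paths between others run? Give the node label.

Kira

Unnormalized betweenness of each node: Alice:14, Goran:0, Grace:0, Gus:0, Kira:25, Kofi:8, Lena:0, Rosa:23, Theo:0, Ximena:8.
Kira has the largest value, 25, making it the main broker — the node through which the most shortest paths run.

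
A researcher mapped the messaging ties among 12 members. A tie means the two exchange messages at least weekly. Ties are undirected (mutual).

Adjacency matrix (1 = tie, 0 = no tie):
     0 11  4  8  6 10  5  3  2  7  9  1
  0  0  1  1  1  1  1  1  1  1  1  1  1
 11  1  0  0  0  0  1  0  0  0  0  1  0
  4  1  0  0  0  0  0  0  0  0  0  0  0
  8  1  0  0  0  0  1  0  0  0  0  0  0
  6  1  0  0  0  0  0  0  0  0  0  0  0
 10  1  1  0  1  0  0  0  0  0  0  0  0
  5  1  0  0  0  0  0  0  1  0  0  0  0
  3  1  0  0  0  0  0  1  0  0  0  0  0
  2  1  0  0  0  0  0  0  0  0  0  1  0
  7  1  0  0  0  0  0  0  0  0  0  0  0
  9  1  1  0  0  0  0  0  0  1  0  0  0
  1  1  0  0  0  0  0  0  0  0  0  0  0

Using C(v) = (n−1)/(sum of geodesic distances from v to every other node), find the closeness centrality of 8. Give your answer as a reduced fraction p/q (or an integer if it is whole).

Distances from 8: 0:1, 1:2, 2:2, 3:2, 4:2, 5:2, 6:2, 7:2, 9:2, 10:1, 11:2. Sum = 20.
n = 12, so closeness = 11/20.

11/20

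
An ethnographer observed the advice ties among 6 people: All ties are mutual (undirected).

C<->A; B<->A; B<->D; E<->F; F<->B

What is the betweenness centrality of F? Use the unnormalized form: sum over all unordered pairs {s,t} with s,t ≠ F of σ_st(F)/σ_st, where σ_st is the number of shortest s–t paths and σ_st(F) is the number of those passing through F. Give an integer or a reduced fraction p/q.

4

Pairs whose geodesics pass through F — A–E: 1; C–E: 1; D–E: 1; B–E: 1.
All other pairs contribute 0.
Summing the contributions gives betweenness(F) = 4.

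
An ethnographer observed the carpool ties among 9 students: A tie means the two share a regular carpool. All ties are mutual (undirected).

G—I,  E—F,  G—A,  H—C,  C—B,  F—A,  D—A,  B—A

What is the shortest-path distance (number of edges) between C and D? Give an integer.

3

One shortest route is C – B – A – D, which uses 3 edges, and at distance 2 from C we only reach {A}, which does not include D. So d(C,D) = 3.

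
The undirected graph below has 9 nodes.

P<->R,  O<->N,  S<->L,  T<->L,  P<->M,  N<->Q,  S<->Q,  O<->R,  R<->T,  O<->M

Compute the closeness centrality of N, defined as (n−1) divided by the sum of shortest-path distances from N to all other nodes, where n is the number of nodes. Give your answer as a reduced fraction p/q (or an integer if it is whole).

Distances from N: L:3, M:2, O:1, P:3, Q:1, R:2, S:2, T:3. Sum = 17.
n = 9, so closeness = 8/17.

8/17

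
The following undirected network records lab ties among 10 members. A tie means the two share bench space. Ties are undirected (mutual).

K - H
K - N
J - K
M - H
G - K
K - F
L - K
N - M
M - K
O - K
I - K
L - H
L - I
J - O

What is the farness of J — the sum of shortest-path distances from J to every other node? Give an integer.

16

Distances from J: F:2, G:2, H:2, I:2, K:1, L:2, M:2, N:2, O:1.
Sum = 2 + 2 + 2 + 2 + 1 + 2 + 2 + 2 + 1 = 16.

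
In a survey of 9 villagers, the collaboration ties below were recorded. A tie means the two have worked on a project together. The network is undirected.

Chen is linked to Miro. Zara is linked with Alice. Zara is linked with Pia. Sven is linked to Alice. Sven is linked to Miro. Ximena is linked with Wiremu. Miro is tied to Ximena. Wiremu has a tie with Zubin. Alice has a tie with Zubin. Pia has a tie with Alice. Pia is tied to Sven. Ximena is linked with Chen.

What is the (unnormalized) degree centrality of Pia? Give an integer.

Pia is directly tied to Alice, Sven, and Zara. That is 3 neighbors, so the degree of Pia is 3.

3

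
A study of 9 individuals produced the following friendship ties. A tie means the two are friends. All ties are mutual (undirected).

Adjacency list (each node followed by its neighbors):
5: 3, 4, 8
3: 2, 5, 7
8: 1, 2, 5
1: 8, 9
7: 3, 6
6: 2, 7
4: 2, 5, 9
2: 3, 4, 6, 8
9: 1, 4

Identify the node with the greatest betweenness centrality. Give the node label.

Unnormalized betweenness of each node: 1:1, 2:125/12, 3:5, 4:67/12, 5:23/6, 6:11/6, 7:3/4, 8:67/12, 9:1.
2 has the largest value, 125/12, making it the main broker — the node through which the most shortest paths run.

2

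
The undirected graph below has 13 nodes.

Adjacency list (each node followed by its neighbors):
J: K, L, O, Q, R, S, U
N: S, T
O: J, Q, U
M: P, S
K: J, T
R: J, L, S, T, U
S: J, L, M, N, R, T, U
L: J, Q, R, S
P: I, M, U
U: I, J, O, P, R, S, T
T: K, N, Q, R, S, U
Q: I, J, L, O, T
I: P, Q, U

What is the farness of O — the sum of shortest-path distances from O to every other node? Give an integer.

23

Distances from O: I:2, J:1, K:2, L:2, M:3, N:3, P:2, Q:1, R:2, S:2, T:2, U:1.
Sum = 2 + 1 + 2 + 2 + 3 + 3 + 2 + 1 + 2 + 2 + 2 + 1 = 23.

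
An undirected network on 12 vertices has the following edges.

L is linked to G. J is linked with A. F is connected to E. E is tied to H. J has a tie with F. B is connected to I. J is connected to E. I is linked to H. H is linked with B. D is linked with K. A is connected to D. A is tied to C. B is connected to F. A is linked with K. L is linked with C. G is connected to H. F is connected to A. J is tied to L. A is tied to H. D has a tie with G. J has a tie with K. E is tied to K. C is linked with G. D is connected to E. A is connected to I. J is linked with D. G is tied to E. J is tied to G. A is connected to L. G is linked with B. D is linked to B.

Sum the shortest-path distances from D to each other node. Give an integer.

Distances from D: A:1, B:1, C:2, E:1, F:2, G:1, H:2, I:2, J:1, K:1, L:2.
Sum = 1 + 1 + 2 + 1 + 2 + 1 + 2 + 2 + 1 + 1 + 2 = 16.

16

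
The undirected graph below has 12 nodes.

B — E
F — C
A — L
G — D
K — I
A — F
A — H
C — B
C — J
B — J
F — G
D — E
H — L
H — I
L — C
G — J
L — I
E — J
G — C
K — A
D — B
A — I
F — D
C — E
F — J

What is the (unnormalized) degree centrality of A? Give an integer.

A is directly tied to F, H, I, K, and L. That is 5 neighbors, so the degree of A is 5.

5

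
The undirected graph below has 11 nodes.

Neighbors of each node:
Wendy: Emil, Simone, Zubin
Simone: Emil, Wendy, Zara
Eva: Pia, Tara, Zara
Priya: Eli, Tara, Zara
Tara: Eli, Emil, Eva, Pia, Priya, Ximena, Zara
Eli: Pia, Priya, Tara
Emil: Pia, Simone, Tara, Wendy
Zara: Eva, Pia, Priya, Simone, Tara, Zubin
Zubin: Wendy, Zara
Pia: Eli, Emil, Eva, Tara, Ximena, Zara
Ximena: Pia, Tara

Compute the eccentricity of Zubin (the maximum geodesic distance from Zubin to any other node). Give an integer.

3

Distances from Zubin: Eli:3, Emil:2, Eva:2, Pia:2, Priya:2, Simone:2, Tara:2, Wendy:1, Ximena:3, Zara:1.
The largest is 3 (to Eli and Ximena), so the eccentricity of Zubin is 3.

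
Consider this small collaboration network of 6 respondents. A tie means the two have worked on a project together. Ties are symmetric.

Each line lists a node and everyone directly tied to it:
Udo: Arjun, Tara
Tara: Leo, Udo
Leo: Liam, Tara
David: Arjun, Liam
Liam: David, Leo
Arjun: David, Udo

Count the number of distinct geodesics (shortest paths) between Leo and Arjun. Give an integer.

The shortest distance is 3. The length-3 paths are: Leo–Tara–Udo–Arjun; Leo–Liam–David–Arjun.
That gives 2 distinct shortest paths.

2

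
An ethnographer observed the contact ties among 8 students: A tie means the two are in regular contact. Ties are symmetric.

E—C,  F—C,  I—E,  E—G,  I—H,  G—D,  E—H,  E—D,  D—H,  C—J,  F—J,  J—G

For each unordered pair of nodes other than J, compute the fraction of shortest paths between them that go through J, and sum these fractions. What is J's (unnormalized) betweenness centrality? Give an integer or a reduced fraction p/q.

Pairs whose geodesics pass through J — C–G: 1/2; F–G: 1; F–D: 1/2.
All other pairs contribute 0.
Summing the contributions gives betweenness(J) = 2.

2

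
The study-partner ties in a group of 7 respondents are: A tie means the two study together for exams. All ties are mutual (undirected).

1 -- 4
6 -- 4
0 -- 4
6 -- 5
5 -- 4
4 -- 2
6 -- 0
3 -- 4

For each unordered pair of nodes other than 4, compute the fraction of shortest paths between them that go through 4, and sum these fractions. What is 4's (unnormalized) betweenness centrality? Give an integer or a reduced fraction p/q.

Pairs whose geodesics pass through 4 — 5–2: 1; 5–0: 1/2; 5–3: 1; 5–1: 1; 2–0: 1; 2–3: 1; 2–6: 1; 2–1: 1; 0–3: 1; 0–1: 1; 3–6: 1; 3–1: 1; 6–1: 1.
All other pairs contribute 0.
Summing the contributions gives betweenness(4) = 25/2.

25/2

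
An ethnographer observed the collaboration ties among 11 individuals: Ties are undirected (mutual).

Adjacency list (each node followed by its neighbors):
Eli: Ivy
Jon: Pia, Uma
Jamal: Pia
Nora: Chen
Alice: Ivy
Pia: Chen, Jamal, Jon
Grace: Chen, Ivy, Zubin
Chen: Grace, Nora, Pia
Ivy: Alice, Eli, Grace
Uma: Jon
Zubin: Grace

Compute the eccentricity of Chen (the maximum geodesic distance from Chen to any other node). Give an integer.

Distances from Chen: Alice:3, Eli:3, Grace:1, Ivy:2, Jamal:2, Jon:2, Nora:1, Pia:1, Uma:3, Zubin:2.
The largest is 3 (to Eli, Alice, and Uma), so the eccentricity of Chen is 3.

3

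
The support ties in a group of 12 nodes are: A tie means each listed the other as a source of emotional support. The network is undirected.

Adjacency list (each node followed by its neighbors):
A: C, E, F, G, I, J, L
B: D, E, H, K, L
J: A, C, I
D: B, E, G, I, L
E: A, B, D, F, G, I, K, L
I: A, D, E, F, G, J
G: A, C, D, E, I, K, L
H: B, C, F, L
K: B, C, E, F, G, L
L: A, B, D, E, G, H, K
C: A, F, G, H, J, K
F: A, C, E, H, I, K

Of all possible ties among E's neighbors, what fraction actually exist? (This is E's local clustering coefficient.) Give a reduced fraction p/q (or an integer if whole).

4/7

E's neighbors: A, B, D, F, G, I, K, and L (k = 8).
Possible neighbor pairs: C(8,2) = 28. Edges among them: A–F, A–G, A–I, A–L, B–D, B–K, B–L, D–G, D–I, D–L, F–I, F–K, G–I, G–K, G–L, K–L → e = 16.
Clustering(E) = 16/28 = 4/7.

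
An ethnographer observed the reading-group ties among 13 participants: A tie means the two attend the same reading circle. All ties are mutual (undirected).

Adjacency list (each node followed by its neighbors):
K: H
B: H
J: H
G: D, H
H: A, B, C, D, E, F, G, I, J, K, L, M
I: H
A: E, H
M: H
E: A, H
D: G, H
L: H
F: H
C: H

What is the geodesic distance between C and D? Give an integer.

2

One shortest route is C – H – D, which uses 2 edges, and C and D are not directly tied, so nothing shorter exists. So d(C,D) = 2.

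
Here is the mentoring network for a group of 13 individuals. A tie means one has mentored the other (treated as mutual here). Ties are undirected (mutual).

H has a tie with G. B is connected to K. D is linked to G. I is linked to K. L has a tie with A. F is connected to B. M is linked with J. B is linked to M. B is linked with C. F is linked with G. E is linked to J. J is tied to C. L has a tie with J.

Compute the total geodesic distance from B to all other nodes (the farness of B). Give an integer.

Distances from B: A:4, C:1, D:3, E:3, F:1, G:2, H:3, I:2, J:2, K:1, L:3, M:1.
Sum = 4 + 1 + 3 + 3 + 1 + 2 + 3 + 2 + 2 + 1 + 3 + 1 = 26.

26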